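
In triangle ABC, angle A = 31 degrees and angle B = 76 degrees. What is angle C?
Sum of angles in a triangle = 180 degrees
Third angle = 180 - 31 - 76
Third angle = 73 degrees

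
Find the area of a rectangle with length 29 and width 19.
Area = length * width
Area = 29 * 19
Area = 551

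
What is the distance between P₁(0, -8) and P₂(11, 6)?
Using the distance formula: d = sqrt((x₂-x₁)² + (y₂-y₁)²)
dx = 11 - 0 = 11
dy = 6 - (-8) = 14
d = sqrt(11² + 14²) = sqrt(121 + 196) = sqrt(317) = 17.80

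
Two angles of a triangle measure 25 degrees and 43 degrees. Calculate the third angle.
Sum of angles in a triangle = 180 degrees
Third angle = 180 - 25 - 43
Third angle = 112 degrees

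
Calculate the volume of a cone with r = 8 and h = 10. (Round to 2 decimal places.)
Volume = (1/3) * pi * r² * h
Volume = (1/3) * pi * 8² * 10
Volume = (1/3) * pi * 64 * 10
Volume = (1/3) * pi * 640
Volume = 670.21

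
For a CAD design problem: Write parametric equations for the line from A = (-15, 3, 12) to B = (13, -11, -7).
Direction vector d = B - A = (28, -14, -19)
x = -15 + 28t, y = 3 - 14t, z = 12 - 19t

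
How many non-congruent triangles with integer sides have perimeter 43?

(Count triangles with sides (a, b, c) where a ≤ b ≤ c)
With a ≤ b ≤ c and a + b + c = 43, the triangle inequality a + b > c gives c < 43/2, so c ≤ 21.
Iterate a from 1 to ⌊p/3⌋ = 14; for each a, b ranges from a to ⌊(p−a)/2⌋ with c = p − a − b, keeping only c ≥ b.
Triples: (1, 21, 21), (2, 20, 21), (3, 19, 21), …
Count = 44 triangles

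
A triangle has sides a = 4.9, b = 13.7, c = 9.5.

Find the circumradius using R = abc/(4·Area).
s = (a+b+c)/2 = 14.05
Area = √(s(s-a)(s-b)(s-c)) = √(14.05·9.15·0.35·4.55) = 14.3083
R = abc/(4·Area) = (4.9·13.7·9.5)/(4·14.3083) = 637.735/57.2332 = 11.14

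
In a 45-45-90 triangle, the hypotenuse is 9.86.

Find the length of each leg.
In a 45-45-90 triangle, hypotenuse = leg·√2  →  leg = hypotenuse/√2
leg = 9.86/√2 = 6.972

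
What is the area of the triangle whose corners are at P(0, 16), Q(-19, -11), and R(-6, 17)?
Using the coordinate formula: Area = (1/2)|x₁(y₂-y₃) + x₂(y₃-y₁) + x₃(y₁-y₂)|
Area = (1/2)|0((-11)-17) + (-19)(17-16) + (-6)(16-(-11))|
Area = (1/2)|0*(-28) + (-19)*1 + (-6)*27|
Area = (1/2)|0 + (-19) + (-162)|
Area = (1/2)*181 = 90.50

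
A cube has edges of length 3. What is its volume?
Volume = s³
Volume = 3³
Volume = 27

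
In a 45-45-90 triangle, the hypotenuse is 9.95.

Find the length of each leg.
In a 45-45-90 triangle, hypotenuse = leg·√2  →  leg = hypotenuse/√2
leg = 9.95/√2 = 7.036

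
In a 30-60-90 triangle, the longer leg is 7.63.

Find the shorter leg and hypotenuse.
In a 30-60-90 triangle, sides are in ratio 1 : √3 : 2.
Long leg = short leg·√3  →  short leg = 7.63/√3 = 4.405
Hypotenuse = 2·(short leg) = 2·7.63/√3 = 8.81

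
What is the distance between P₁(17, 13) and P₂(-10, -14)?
Using the distance formula: d = sqrt((x₂-x₁)² + (y₂-y₁)²)
dx = (-10) - 17 = -27
dy = (-14) - 13 = -27
d = sqrt((-27)² + (-27)²) = sqrt(729 + 729) = sqrt(1458) = 38.18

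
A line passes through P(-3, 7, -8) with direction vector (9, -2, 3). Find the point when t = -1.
P(-1) = (-3 + 9(-1), 7 + (-2)(-1), -8 + 3(-1)) = (-12, 9, -11)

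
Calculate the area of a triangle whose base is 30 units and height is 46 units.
Area = (1/2) * base * height
Area = (1/2) * 30 * 46
Area = 690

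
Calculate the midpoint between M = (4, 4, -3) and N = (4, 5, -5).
Midpoint = ((4+4)/2, (4+5)/2, (-3-5)/2) = (4, 4.5, -4)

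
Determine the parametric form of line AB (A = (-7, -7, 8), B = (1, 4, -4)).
Direction vector d = B - A = (8, 11, -12)
x = -7 + 8t, y = -7 + 11t, z = 8 - 12t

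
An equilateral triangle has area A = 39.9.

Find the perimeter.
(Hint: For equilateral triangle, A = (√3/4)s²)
A = (√3/4)s²  →  s² = 4A/√3 = 4·39.9/√3 = 92.1451
s = 9.59922
Perimeter = 3s = 28.8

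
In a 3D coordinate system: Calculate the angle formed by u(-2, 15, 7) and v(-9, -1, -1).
u·v = -4, |u|² = 278, |v|² = 83
cos θ = -4/√23074 ≈ -0.02633
θ ≈ 91.51°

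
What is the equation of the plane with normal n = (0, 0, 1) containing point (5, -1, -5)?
d = n·P = (0)(5) + (0)(-1) + (1)(-5) = -5
Plane: z = -5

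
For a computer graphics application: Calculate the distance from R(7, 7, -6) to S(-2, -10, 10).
d = √[(-9)² + (-17)² + (16)²] = √626 = 25.02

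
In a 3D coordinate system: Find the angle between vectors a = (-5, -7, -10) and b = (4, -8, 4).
a·b = -4, |a|² = 174, |b|² = 96
cos θ = -4/√16704 ≈ -0.03095
θ ≈ 91.77°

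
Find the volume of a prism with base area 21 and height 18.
Volume = base area * height
Volume = 21 * 18
Volume = 378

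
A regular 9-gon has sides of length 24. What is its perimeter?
Perimeter = number of sides * side length
Perimeter = 9 * 24
Perimeter = 216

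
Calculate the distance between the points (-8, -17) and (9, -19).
Using the distance formula: d = sqrt((x₂-x₁)² + (y₂-y₁)²)
dx = 9 - (-8) = 17
dy = (-19) - (-17) = -2
d = sqrt(17² + (-2)²) = sqrt(289 + 4) = sqrt(293) = 17.12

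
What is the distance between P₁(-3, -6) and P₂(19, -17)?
Using the distance formula: d = sqrt((x₂-x₁)² + (y₂-y₁)²)
dx = 19 - (-3) = 22
dy = (-17) - (-6) = -11
d = sqrt(22² + (-11)²) = sqrt(484 + 121) = sqrt(605) = 24.60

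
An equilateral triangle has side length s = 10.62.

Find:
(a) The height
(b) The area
(a) Height h = s·√3/2 = 10.62·√3/2 = 9.197
(b) Area = (√3/4)·s² = (√3/4)·10.62² = (√3/4)·112.784 = 48.84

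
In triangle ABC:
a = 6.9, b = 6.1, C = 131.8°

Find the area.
Using A = ½ab·sin(C):
A = ½·6.9·6.1·sin(131.8°) = ½·42.09·0.745476 = 15.69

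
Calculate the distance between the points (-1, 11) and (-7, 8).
Using the distance formula: d = sqrt((x₂-x₁)² + (y₂-y₁)²)
dx = (-7) - (-1) = -6
dy = 8 - 11 = -3
d = sqrt((-6)² + (-3)²) = sqrt(36 + 9) = sqrt(45) = 6.71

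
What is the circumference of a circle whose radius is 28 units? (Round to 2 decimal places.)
Circumference = 2 * pi * r
Circumference = 2 * pi * 28
Circumference = 175.93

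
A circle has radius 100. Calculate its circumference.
Circumference = 2 * pi * r
Circumference = 2 * pi * 100
Circumference = 628.32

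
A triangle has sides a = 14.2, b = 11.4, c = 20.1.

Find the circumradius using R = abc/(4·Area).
s = (a+b+c)/2 = 22.85
Area = √(s(s-a)(s-b)(s-c)) = √(22.85·8.65·11.45·2.75) = 78.8897
R = abc/(4·Area) = (14.2·11.4·20.1)/(4·78.8897) = 3253.788/315.5588 = 10.31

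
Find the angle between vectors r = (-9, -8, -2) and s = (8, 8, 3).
r·s = -142, |r|² = 149, |s|² = 137
cos θ = -142/√20413 ≈ -0.9939
θ ≈ 173.7°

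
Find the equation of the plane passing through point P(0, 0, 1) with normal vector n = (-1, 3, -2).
d = n·P = (-1)(0) + (3)(0) + (-2)(1) = -2
Plane: -x + 3y - 2z = -2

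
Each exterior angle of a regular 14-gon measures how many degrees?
Exterior angle of a regular n-gon = 360/n
Exterior angle = 360/14
Exterior angle = 25.71 degrees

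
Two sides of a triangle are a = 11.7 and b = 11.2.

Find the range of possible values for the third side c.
By the triangle inequality: |a - b| < c < a + b
|11.7 - 11.2| < c < 11.7 + 11.2
0.5 < c < 22.9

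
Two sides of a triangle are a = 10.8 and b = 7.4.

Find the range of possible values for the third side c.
By the triangle inequality: |a - b| < c < a + b
|10.8 - 7.4| < c < 10.8 + 7.4
3.4 < c < 18.2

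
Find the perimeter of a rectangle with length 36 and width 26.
Perimeter = 2 * (length + width)
Perimeter = 2 * (36 + 26)
Perimeter = 2 * 62
Perimeter = 124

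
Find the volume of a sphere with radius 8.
Volume = (4/3) * pi * r³
Volume = (4/3) * pi * 8³
Volume = (4/3) * pi * 512
Volume = 2144.66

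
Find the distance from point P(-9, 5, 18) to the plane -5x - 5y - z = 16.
d = |(-5)(-9) + (-5)(5) + (-1)(18) - (16)| / √((-5)² + (-5)² + (-1)²) = 14/√51 = 1.96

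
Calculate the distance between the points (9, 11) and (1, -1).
Using the distance formula: d = sqrt((x₂-x₁)² + (y₂-y₁)²)
dx = 1 - 9 = -8
dy = (-1) - 11 = -12
d = sqrt((-8)² + (-12)²) = sqrt(64 + 144) = sqrt(208) = 14.42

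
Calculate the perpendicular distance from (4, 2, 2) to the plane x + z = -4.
d = |1(4) + 0(2) + 1(2) - (-4)| / √(1² + 0² + 1²) = 10/√2 = 7.071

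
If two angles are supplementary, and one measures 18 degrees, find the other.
Supplementary angles sum to 180 degrees.
Other angle = 180 - 18
Other angle = 162 degrees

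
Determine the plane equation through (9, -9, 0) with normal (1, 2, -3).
d = n·P = (1)(9) + (2)(-9) + (-3)(0) = -9
Plane: x + 2y - 3z = -9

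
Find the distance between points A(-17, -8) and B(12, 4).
Using the distance formula: d = sqrt((x₂-x₁)² + (y₂-y₁)²)
dx = 12 - (-17) = 29
dy = 4 - (-8) = 12
d = sqrt(29² + 12²) = sqrt(841 + 144) = sqrt(985) = 31.38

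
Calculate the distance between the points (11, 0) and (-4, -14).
Using the distance formula: d = sqrt((x₂-x₁)² + (y₂-y₁)²)
dx = (-4) - 11 = -15
dy = (-14) - 0 = -14
d = sqrt((-15)² + (-14)²) = sqrt(225 + 196) = sqrt(421) = 20.52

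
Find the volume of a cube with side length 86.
Volume = s³
Volume = 86³
Volume = 636056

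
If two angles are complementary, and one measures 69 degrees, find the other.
Complementary angles sum to 90 degrees.
Other angle = 90 - 69
Other angle = 21 degrees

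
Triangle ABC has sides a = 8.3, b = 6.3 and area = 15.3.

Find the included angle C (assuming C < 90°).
Area = ½ab·sin(C)  →  sin(C) = 2·Area/(ab)
sin(C) = 2·15.3/(8.3·6.3) = 0.585198
C = arcsin(0.585198) = 35.82°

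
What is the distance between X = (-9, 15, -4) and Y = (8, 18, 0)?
d = √[(17)² + (3)² + (4)²] = √314 = 17.72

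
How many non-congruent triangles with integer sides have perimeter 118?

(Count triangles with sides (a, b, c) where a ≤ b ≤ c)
With a ≤ b ≤ c and a + b + c = 118, the triangle inequality a + b > c gives c < 118/2, so c ≤ 58.
Iterate a from 1 to ⌊p/3⌋ = 39; for each a, b ranges from a to ⌊(p−a)/2⌋ with c = p − a − b, keeping only c ≥ b.
Triples: (2, 58, 58), (3, 57, 58), (4, 56, 58), …
Count = 290 triangles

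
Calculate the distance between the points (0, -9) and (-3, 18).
Using the distance formula: d = sqrt((x₂-x₁)² + (y₂-y₁)²)
dx = (-3) - 0 = -3
dy = 18 - (-9) = 27
d = sqrt((-3)² + 27²) = sqrt(9 + 729) = sqrt(738) = 27.17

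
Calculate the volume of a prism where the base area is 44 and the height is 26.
Volume = base area * height
Volume = 44 * 26
Volume = 1144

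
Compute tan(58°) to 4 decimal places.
tan(58 degrees) = 1.6003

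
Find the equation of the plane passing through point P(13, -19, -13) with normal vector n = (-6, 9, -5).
d = n·P = (-6)(13) + (9)(-19) + (-5)(-13) = -184
Plane: -6x + 9y - 5z = -184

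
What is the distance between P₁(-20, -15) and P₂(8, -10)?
Using the distance formula: d = sqrt((x₂-x₁)² + (y₂-y₁)²)
dx = 8 - (-20) = 28
dy = (-10) - (-15) = 5
d = sqrt(28² + 5²) = sqrt(784 + 25) = sqrt(809) = 28.44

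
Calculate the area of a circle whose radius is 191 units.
Area = pi * r²
Area = pi * 191²
Area = pi * 36481
Area = 114608.44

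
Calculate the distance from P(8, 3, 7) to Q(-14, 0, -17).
d = √[(-22)² + (-3)² + (-24)²] = √1069 = 32.7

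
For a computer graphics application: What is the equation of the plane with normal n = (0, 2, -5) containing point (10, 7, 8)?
d = n·P = (0)(10) + (2)(7) + (-5)(8) = -26
Plane: 2y - 5z = -26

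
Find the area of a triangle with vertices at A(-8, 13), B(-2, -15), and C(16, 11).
Using the coordinate formula: Area = (1/2)|x₁(y₂-y₃) + x₂(y₃-y₁) + x₃(y₁-y₂)|
Area = (1/2)|(-8)((-15)-11) + (-2)(11-13) + 16(13-(-15))|
Area = (1/2)|(-8)*(-26) + (-2)*(-2) + 16*28|
Area = (1/2)|208 + 4 + 448|
Area = (1/2)*660 = 330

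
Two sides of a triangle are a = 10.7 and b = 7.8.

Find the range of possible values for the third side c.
By the triangle inequality: |a - b| < c < a + b
|10.7 - 7.8| < c < 10.7 + 7.8
2.9 < c < 18.5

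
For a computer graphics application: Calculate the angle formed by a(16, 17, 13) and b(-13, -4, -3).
a·b = -315, |a|² = 714, |b|² = 194
cos θ = -315/√138516 ≈ -0.8464
θ ≈ 147.8°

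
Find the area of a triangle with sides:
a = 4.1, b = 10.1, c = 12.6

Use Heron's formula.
s = (a+b+c)/2 = (4.1+10.1+12.6)/2 = 13.4
A = √(s(s-a)(s-b)(s-c)) = √(13.4·9.3·3.3·0.8)
A = √328.997 = 18.14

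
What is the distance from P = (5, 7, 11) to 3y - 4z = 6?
d = |0(5) + 3(7) + (-4)(11) - (6)| / √(0² + 3² + (-4)²) = 29/√25 = 5.8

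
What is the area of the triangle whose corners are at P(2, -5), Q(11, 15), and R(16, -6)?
Using the coordinate formula: Area = (1/2)|x₁(y₂-y₃) + x₂(y₃-y₁) + x₃(y₁-y₂)|
Area = (1/2)|2(15-(-6)) + 11((-6)-(-5)) + 16((-5)-15)|
Area = (1/2)|2*21 + 11*(-1) + 16*(-20)|
Area = (1/2)|42 + (-11) + (-320)|
Area = (1/2)*289 = 144.50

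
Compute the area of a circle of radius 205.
Area = pi * r²
Area = pi * 205²
Area = pi * 42025
Area = 132025.43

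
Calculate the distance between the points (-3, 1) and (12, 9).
Using the distance formula: d = sqrt((x₂-x₁)² + (y₂-y₁)²)
dx = 12 - (-3) = 15
dy = 9 - 1 = 8
d = sqrt(15² + 8²) = sqrt(225 + 64) = sqrt(289) = 17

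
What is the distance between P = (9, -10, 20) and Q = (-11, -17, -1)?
d = √[(-20)² + (-7)² + (-21)²] = √890 = 29.83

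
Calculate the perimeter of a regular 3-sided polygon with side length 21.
Perimeter = number of sides * side length
Perimeter = 3 * 21
Perimeter = 63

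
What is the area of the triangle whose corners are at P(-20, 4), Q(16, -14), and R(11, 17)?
Using the coordinate formula: Area = (1/2)|x₁(y₂-y₃) + x₂(y₃-y₁) + x₃(y₁-y₂)|
Area = (1/2)|(-20)((-14)-17) + 16(17-4) + 11(4-(-14))|
Area = (1/2)|(-20)*(-31) + 16*13 + 11*18|
Area = (1/2)|620 + 208 + 198|
Area = (1/2)*1026 = 513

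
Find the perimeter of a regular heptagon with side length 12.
Perimeter = number of sides * side length
Perimeter = 7 * 12
Perimeter = 84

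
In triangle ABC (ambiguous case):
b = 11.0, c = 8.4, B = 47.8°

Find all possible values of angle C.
sin(C)/c = sin(B)/b  →  sin(C) = c·sin(B)/b = 8.4·sin(47.8°)/11.0 = 0.565705
C₁ = arcsin(0.565705) = 34.45°,  C₂ = 180° - C₁ = 145.55°
Check C₂: A = 180° - 47.8° - 145.55° = -13.35° ≤ 0, rejected
C = 34.45° (one solution)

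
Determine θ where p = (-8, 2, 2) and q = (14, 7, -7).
p·q = -112, |p|² = 72, |q|² = 294
cos θ = -112/√21168 ≈ -0.7698
θ ≈ 140.3°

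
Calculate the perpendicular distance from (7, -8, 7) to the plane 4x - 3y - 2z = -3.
d = |4(7) + (-3)(-8) + (-2)(7) - (-3)| / √(4² + (-3)² + (-2)²) = 41/√29 = 7.614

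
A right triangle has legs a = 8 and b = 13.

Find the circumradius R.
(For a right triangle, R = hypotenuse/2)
Hypotenuse c = √(8² + 13²) = √233 = 15.2643
R = c/2 = 7.632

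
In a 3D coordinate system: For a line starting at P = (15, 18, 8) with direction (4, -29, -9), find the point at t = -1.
P(-1) = (15 + 4(-1), 18 + (-29)(-1), 8 + (-9)(-1)) = (11, 47, 17)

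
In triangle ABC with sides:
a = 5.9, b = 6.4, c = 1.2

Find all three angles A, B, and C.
By the law of cosines:
cos(A) = (b² + c² - a²)/(2bc) = 0.494141  →  A = 60.39°
cos(B) = (a² + c² - b²)/(2ac) = -0.332627  →  B = 109.4°
cos(C) = (a² + b² - c²)/(2ab) = 0.984243  →  C = 10.18°
Check: A + B + C = 180.0° ✓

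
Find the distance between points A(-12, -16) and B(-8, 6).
Using the distance formula: d = sqrt((x₂-x₁)² + (y₂-y₁)²)
dx = (-8) - (-12) = 4
dy = 6 - (-16) = 22
d = sqrt(4² + 22²) = sqrt(16 + 484) = sqrt(500) = 22.36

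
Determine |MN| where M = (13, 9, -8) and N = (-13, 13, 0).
d = √[(-26)² + (4)² + (8)²] = √756 = 27.5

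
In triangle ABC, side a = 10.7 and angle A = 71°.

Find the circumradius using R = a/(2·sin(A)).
R = a/(2·sin(A)) = 10.7/(2·sin(71°))
R = 10.7/(2·0.945519) = 10.7/1.891037 = 5.658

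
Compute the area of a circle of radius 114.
Area = pi * r²
Area = pi * 114²
Area = pi * 12996
Area = 40828.14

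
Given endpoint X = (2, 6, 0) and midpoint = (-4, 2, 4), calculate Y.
Y = (2×(-4) - 2, 2×2 - 6, 2×4 - 0) = (-10, -2, 8)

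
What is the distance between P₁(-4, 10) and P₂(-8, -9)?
Using the distance formula: d = sqrt((x₂-x₁)² + (y₂-y₁)²)
dx = (-8) - (-4) = -4
dy = (-9) - 10 = -19
d = sqrt((-4)² + (-19)²) = sqrt(16 + 361) = sqrt(377) = 19.42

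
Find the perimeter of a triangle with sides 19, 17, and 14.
Perimeter = sum of all sides
Perimeter = 19 + 17 + 14
Perimeter = 50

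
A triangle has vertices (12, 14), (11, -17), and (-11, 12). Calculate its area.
Using the coordinate formula: Area = (1/2)|x₁(y₂-y₃) + x₂(y₃-y₁) + x₃(y₁-y₂)|
Area = (1/2)|12((-17)-12) + 11(12-14) + (-11)(14-(-17))|
Area = (1/2)|12*(-29) + 11*(-2) + (-11)*31|
Area = (1/2)|(-348) + (-22) + (-341)|
Area = (1/2)*711 = 355.50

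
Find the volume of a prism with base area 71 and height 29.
Volume = base area * height
Volume = 71 * 29
Volume = 2059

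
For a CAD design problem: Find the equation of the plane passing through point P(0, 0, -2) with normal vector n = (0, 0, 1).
d = n·P = (0)(0) + (0)(0) + (1)(-2) = -2
Plane: z = -2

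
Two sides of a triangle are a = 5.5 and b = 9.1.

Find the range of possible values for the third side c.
By the triangle inequality: |a - b| < c < a + b
|5.5 - 9.1| < c < 5.5 + 9.1
3.6 < c < 14.6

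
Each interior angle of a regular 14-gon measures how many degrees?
Interior angle of a regular n-gon = (n-2)*180/n
Interior angle = (14-2)*180/14
Interior angle = 12*180/14
Interior angle = 2160/14
Interior angle = 154.29 degrees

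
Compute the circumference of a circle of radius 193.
Circumference = 2 * pi * r
Circumference = 2 * pi * 193
Circumference = 1212.65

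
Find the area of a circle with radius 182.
Area = pi * r²
Area = pi * 182²
Area = pi * 33124
Area = 104062.12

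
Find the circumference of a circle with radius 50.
Circumference = 2 * pi * r
Circumference = 2 * pi * 50
Circumference = 314.16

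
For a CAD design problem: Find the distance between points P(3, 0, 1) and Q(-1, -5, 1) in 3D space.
d = √[(-4)² + (-5)² + (0)²] = √41 = 6.403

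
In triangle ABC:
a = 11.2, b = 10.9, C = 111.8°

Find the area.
Using A = ½ab·sin(C):
A = ½·11.2·10.9·sin(111.8°) = ½·122.08·0.928486 = 56.67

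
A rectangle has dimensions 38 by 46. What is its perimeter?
Perimeter = 2 * (length + width)
Perimeter = 2 * (38 + 46)
Perimeter = 2 * 84
Perimeter = 168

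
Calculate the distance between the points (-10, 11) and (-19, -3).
Using the distance formula: d = sqrt((x₂-x₁)² + (y₂-y₁)²)
dx = (-19) - (-10) = -9
dy = (-3) - 11 = -14
d = sqrt((-9)² + (-14)²) = sqrt(81 + 196) = sqrt(277) = 16.64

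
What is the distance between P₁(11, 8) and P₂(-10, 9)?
Using the distance formula: d = sqrt((x₂-x₁)² + (y₂-y₁)²)
dx = (-10) - 11 = -21
dy = 9 - 8 = 1
d = sqrt((-21)² + 1²) = sqrt(441 + 1) = sqrt(442) = 21.02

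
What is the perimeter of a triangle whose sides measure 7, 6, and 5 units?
Perimeter = sum of all sides
Perimeter = 7 + 6 + 5
Perimeter = 18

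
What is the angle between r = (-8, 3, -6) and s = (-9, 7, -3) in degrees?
r·s = 111, |r|² = 109, |s|² = 139
cos θ = 111/√15151 ≈ 0.9018
θ ≈ 25.61°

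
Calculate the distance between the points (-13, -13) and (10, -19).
Using the distance formula: d = sqrt((x₂-x₁)² + (y₂-y₁)²)
dx = 10 - (-13) = 23
dy = (-19) - (-13) = -6
d = sqrt(23² + (-6)²) = sqrt(529 + 36) = sqrt(565) = 23.77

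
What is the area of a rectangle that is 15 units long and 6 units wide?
Area = length * width
Area = 15 * 6
Area = 90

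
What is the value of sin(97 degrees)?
sin(97 degrees) = 0.9925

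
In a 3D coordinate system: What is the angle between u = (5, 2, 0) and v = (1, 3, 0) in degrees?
u·v = 11, |u|² = 29, |v|² = 10
cos θ = 11/√290 ≈ 0.6459
θ ≈ 49.76°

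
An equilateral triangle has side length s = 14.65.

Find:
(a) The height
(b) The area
(a) Height h = s·√3/2 = 14.65·√3/2 = 12.69
(b) Area = (√3/4)·s² = (√3/4)·14.65² = (√3/4)·214.623 = 92.93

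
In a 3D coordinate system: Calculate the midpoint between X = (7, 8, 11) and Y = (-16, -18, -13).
Midpoint = ((7-16)/2, (8-18)/2, (11-13)/2) = (-4.5, -5, -1)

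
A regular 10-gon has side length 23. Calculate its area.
For a regular 10-gon with side length s = 23:
Apothem a = s / (2*tan(pi/10)) = 23 / (2*tan(pi/10)) ≈ 35.3934
Perimeter P = 10 * 23 = 230
Area = (1/2) * P * a = (1/2) * 230 * 35.3934 = 4070.24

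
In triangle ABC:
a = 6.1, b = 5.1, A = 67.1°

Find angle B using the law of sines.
sin(B)/b = sin(A)/a
sin(B) = b·sin(A)/a = 5.1·sin(67.1°)/6.1 = 0.770171
B = arcsin(0.770171) = 50.37°  (b ≤ a, so B ≤ A and the acute solution is unique)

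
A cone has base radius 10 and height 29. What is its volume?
Volume = (1/3) * pi * r² * h
Volume = (1/3) * pi * 10² * 29
Volume = (1/3) * pi * 100 * 29
Volume = (1/3) * pi * 2900
Volume = 3036.87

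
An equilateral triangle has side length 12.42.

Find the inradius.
For an equilateral triangle, r = s/(2√3) where s is the side.
r = 12.42/(2√3) = 12.42/3.464102 = 3.585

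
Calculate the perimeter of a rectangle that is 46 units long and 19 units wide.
Perimeter = 2 * (length + width)
Perimeter = 2 * (46 + 19)
Perimeter = 2 * 65
Perimeter = 130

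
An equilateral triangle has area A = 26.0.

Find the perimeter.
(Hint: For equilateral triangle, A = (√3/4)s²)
A = (√3/4)s²  →  s² = 4A/√3 = 4·26.0/√3 = 60.0444
s = 7.74883
Perimeter = 3s = 23.25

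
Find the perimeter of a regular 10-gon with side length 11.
Perimeter = number of sides * side length
Perimeter = 10 * 11
Perimeter = 110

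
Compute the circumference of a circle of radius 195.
Circumference = 2 * pi * r
Circumference = 2 * pi * 195
Circumference = 1225.22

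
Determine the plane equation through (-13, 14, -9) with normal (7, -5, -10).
d = n·P = (7)(-13) + (-5)(14) + (-10)(-9) = -71
Plane: 7x - 5y - 10z = -71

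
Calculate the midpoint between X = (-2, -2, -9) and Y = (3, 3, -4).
Midpoint = ((-2+3)/2, (-2+3)/2, (-9-4)/2) = (0.5, 0.5, -6.5)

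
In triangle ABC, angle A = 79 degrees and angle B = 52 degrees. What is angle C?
Sum of angles in a triangle = 180 degrees
Third angle = 180 - 79 - 52
Third angle = 49 degrees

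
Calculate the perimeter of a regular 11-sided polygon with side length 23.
Perimeter = number of sides * side length
Perimeter = 11 * 23
Perimeter = 253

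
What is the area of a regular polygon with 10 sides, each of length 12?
For a regular 10-gon with side length s = 12:
Apothem a = s / (2*tan(pi/10)) = 12 / (2*tan(pi/10)) ≈ 18.4661
Perimeter P = 10 * 12 = 120
Area = (1/2) * P * a = (1/2) * 120 * 18.4661 = 1107.97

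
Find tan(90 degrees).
tan(90 degrees) = undefined
Decimal approximation: undefined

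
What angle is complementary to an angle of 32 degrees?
Complementary angles sum to 90 degrees.
Other angle = 90 - 32
Other angle = 58 degrees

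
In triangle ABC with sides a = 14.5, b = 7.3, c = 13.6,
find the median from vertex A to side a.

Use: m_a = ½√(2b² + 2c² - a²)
m_a = ½√(2·7.3² + 2·13.6² - 14.5²)
m_a = ½√(106.58 + 369.92 - 210.25) = ½√266.25 = 8.159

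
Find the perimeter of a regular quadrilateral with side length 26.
Perimeter = number of sides * side length
Perimeter = 4 * 26
Perimeter = 104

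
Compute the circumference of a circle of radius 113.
Circumference = 2 * pi * r
Circumference = 2 * pi * 113
Circumference = 710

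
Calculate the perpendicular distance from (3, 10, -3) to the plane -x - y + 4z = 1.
d = |(-1)(3) + (-1)(10) + 4(-3) - (1)| / √((-1)² + (-1)² + 4²) = 26/√18 = 6.128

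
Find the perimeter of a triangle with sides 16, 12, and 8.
Perimeter = sum of all sides
Perimeter = 16 + 12 + 8
Perimeter = 36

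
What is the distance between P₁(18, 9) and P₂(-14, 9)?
Using the distance formula: d = sqrt((x₂-x₁)² + (y₂-y₁)²)
dx = (-14) - 18 = -32
dy = 9 - 9 = 0
d = sqrt((-32)² + 0²) = sqrt(1024 + 0) = sqrt(1024) = 32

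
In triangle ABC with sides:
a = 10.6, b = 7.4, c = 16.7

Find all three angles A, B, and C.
By the law of cosines:
cos(A) = (b² + c² - a²)/(2bc) = 0.895331  →  A = 26.45°
cos(B) = (a² + c² - b²)/(2ac) = 0.950429  →  B = 18.12°
cos(C) = (a² + b² - c²)/(2ab) = -0.712455  →  C = 135.4°
Check: A + B + C = 180.0° ✓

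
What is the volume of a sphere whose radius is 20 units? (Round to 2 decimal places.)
Volume = (4/3) * pi * r³
Volume = (4/3) * pi * 20³
Volume = (4/3) * pi * 8000
Volume = 33510.32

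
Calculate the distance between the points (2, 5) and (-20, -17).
Using the distance formula: d = sqrt((x₂-x₁)² + (y₂-y₁)²)
dx = (-20) - 2 = -22
dy = (-17) - 5 = -22
d = sqrt((-22)² + (-22)²) = sqrt(484 + 484) = sqrt(968) = 31.11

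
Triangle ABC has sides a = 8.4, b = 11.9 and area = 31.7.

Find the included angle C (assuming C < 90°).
Area = ½ab·sin(C)  →  sin(C) = 2·Area/(ab)
sin(C) = 2·31.7/(8.4·11.9) = 0.634254
C = arcsin(0.634254) = 39.36°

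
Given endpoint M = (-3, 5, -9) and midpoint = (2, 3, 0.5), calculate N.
N = (2×2 - (-3), 2×3 - 5, 2×0.5 - (-9)) = (7, 1, 10)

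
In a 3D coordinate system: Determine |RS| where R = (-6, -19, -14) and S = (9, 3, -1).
d = √[(15)² + (22)² + (13)²] = √878 = 29.63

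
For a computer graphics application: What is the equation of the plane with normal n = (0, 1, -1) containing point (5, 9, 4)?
d = n·P = (0)(5) + (1)(9) + (-1)(4) = 5
Plane: y - z = 5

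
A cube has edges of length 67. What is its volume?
Volume = s³
Volume = 67³
Volume = 300763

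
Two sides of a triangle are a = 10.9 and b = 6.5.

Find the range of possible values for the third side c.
By the triangle inequality: |a - b| < c < a + b
|10.9 - 6.5| < c < 10.9 + 6.5
4.4 < c < 17.4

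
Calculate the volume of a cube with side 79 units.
Volume = s³
Volume = 79³
Volume = 493039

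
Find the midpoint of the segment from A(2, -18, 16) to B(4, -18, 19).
Midpoint = ((2+4)/2, (-18-18)/2, (16+19)/2) = (3, -18, 17.5)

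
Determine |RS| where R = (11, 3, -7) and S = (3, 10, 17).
d = √[(-8)² + (7)² + (24)²] = √689 = 26.25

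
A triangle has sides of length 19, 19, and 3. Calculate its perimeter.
Perimeter = sum of all sides
Perimeter = 19 + 19 + 3
Perimeter = 41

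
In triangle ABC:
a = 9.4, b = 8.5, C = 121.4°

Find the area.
Using A = ½ab·sin(C):
A = ½·9.4·8.5·sin(121.4°) = ½·79.9·0.853551 = 34.1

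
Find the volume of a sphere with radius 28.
Volume = (4/3) * pi * r³
Volume = (4/3) * pi * 28³
Volume = (4/3) * pi * 21952
Volume = 91952.32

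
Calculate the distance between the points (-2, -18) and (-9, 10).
Using the distance formula: d = sqrt((x₂-x₁)² + (y₂-y₁)²)
dx = (-9) - (-2) = -7
dy = 10 - (-18) = 28
d = sqrt((-7)² + 28²) = sqrt(49 + 784) = sqrt(833) = 28.86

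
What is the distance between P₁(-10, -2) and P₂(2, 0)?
Using the distance formula: d = sqrt((x₂-x₁)² + (y₂-y₁)²)
dx = 2 - (-10) = 12
dy = 0 - (-2) = 2
d = sqrt(12² + 2²) = sqrt(144 + 4) = sqrt(148) = 12.17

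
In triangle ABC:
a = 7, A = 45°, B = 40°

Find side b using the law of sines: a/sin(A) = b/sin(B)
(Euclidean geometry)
b = a·sin(B)/sin(A) = 7·sin(40°)/sin(45°)
b = 7·0.642788/0.707107 = 6.363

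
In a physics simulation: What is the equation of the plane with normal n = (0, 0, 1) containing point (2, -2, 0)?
d = n·P = (0)(2) + (0)(-2) + (1)(0) = 0
Plane: z = 0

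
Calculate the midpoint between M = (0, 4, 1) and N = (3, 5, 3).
Midpoint = ((0+3)/2, (4+5)/2, (1+3)/2) = (1.5, 4.5, 2)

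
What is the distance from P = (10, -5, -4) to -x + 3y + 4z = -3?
d = |(-1)(10) + 3(-5) + 4(-4) - (-3)| / √((-1)² + 3² + 4²) = 38/√26 = 7.452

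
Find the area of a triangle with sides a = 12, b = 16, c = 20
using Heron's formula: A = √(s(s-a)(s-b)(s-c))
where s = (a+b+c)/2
s = (12+16+20)/2 = 24
A = √(24·12·8·4) = √9216 = 96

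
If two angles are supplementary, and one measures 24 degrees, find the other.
Supplementary angles sum to 180 degrees.
Other angle = 180 - 24
Other angle = 156 degrees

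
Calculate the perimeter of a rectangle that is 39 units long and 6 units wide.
Perimeter = 2 * (length + width)
Perimeter = 2 * (39 + 6)
Perimeter = 2 * 45
Perimeter = 90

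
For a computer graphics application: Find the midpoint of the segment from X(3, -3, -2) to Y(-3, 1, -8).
Midpoint = ((3-3)/2, (-3+1)/2, (-2-8)/2) = (0, -1, -5)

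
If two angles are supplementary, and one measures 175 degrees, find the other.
Supplementary angles sum to 180 degrees.
Other angle = 180 - 175
Other angle = 5 degrees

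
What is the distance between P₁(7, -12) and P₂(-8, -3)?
Using the distance formula: d = sqrt((x₂-x₁)² + (y₂-y₁)²)
dx = (-8) - 7 = -15
dy = (-3) - (-12) = 9
d = sqrt((-15)² + 9²) = sqrt(225 + 81) = sqrt(306) = 17.49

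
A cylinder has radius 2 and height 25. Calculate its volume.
Volume = pi * r² * h
Volume = pi * 2² * 25
Volume = pi * 4 * 25
Volume = pi * 100
Volume = 314.16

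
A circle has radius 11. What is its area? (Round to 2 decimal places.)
Area = pi * r²
Area = pi * 11²
Area = pi * 121
Area = 380.13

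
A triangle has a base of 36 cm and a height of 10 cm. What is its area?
Area = (1/2) * base * height
Area = (1/2) * 36 * 10
Area = 180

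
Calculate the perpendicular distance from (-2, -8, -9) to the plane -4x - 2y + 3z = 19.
d = |(-4)(-2) + (-2)(-8) + 3(-9) - (19)| / √((-4)² + (-2)² + 3²) = 22/√29 = 4.085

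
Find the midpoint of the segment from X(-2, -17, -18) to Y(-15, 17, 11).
Midpoint = ((-2-15)/2, (-17+17)/2, (-18+11)/2) = (-8.5, 0, -3.5)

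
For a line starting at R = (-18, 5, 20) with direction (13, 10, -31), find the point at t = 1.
P(1) = (-18 + 13(1), 5 + 10(1), 20 + (-31)(1)) = (-5, 15, -11)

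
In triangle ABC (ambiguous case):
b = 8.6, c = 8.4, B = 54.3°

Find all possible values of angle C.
sin(C)/c = sin(B)/b  →  sin(C) = c·sin(B)/b = 8.4·sin(54.3°)/8.6 = 0.793198
C₁ = arcsin(0.793198) = 52.49°,  C₂ = 180° - C₁ = 127.51°
Check C₂: A = 180° - 54.3° - 127.51° = -1.81° ≤ 0, rejected
C = 52.49° (one solution)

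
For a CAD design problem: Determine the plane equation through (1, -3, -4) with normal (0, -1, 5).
d = n·P = (0)(1) + (-1)(-3) + (5)(-4) = -17
Plane: -y + 5z = -17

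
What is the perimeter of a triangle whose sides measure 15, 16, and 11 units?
Perimeter = sum of all sides
Perimeter = 15 + 16 + 11
Perimeter = 42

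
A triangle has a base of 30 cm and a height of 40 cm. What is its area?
Area = (1/2) * base * height
Area = (1/2) * 30 * 40
Area = 600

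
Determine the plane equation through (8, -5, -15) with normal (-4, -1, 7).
d = n·P = (-4)(8) + (-1)(-5) + (7)(-15) = -132
Plane: -4x - y + 7z = -132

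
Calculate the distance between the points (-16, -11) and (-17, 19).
Using the distance formula: d = sqrt((x₂-x₁)² + (y₂-y₁)²)
dx = (-17) - (-16) = -1
dy = 19 - (-11) = 30
d = sqrt((-1)² + 30²) = sqrt(1 + 900) = sqrt(901) = 30.02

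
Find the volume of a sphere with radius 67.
Volume = (4/3) * pi * r³
Volume = (4/3) * pi * 67³
Volume = (4/3) * pi * 300763
Volume = 1259833.11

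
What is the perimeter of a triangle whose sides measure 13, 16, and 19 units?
Perimeter = sum of all sides
Perimeter = 13 + 16 + 19
Perimeter = 48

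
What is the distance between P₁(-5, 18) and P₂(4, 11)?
Using the distance formula: d = sqrt((x₂-x₁)² + (y₂-y₁)²)
dx = 4 - (-5) = 9
dy = 11 - 18 = -7
d = sqrt(9² + (-7)²) = sqrt(81 + 49) = sqrt(130) = 11.40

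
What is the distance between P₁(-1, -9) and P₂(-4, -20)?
Using the distance formula: d = sqrt((x₂-x₁)² + (y₂-y₁)²)
dx = (-4) - (-1) = -3
dy = (-20) - (-9) = -11
d = sqrt((-3)² + (-11)²) = sqrt(9 + 121) = sqrt(130) = 11.40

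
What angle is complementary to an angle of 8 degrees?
Complementary angles sum to 90 degrees.
Other angle = 90 - 8
Other angle = 82 degrees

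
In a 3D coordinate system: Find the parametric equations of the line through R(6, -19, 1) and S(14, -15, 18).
Direction vector d = S - R = (8, 4, 17)
x = 6 + 8t, y = -19 + 4t, z = 1 + 17t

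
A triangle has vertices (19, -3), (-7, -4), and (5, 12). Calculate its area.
Using the coordinate formula: Area = (1/2)|x₁(y₂-y₃) + x₂(y₃-y₁) + x₃(y₁-y₂)|
Area = (1/2)|19((-4)-12) + (-7)(12-(-3)) + 5((-3)-(-4))|
Area = (1/2)|19*(-16) + (-7)*15 + 5*1|
Area = (1/2)|(-304) + (-105) + 5|
Area = (1/2)*404 = 202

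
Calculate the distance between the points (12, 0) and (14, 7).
Using the distance formula: d = sqrt((x₂-x₁)² + (y₂-y₁)²)
dx = 14 - 12 = 2
dy = 7 - 0 = 7
d = sqrt(2² + 7²) = sqrt(4 + 49) = sqrt(53) = 7.28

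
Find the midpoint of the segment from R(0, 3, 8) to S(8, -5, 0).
Midpoint = ((0+8)/2, (3-5)/2, (8+0)/2) = (4, -1, 4)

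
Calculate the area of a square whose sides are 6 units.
Area = s²
Area = 6²
Area = 36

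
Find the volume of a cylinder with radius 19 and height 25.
Volume = pi * r² * h
Volume = pi * 19² * 25
Volume = pi * 361 * 25
Volume = pi * 9025
Volume = 28352.87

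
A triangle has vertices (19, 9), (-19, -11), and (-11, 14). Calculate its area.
Using the coordinate formula: Area = (1/2)|x₁(y₂-y₃) + x₂(y₃-y₁) + x₃(y₁-y₂)|
Area = (1/2)|19((-11)-14) + (-19)(14-9) + (-11)(9-(-11))|
Area = (1/2)|19*(-25) + (-19)*5 + (-11)*20|
Area = (1/2)|(-475) + (-95) + (-220)|
Area = (1/2)*790 = 395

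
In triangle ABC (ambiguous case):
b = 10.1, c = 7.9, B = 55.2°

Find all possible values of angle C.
sin(C)/c = sin(B)/b  →  sin(C) = c·sin(B)/b = 7.9·sin(55.2°)/10.1 = 0.642285
C₁ = arcsin(0.642285) = 39.96°,  C₂ = 180° - C₁ = 140.04°
Check C₂: A = 180° - 55.2° - 140.04° = -15.24° ≤ 0, rejected
C = 39.96° (one solution)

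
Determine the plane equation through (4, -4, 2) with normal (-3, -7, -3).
d = n·P = (-3)(4) + (-7)(-4) + (-3)(2) = 10
Plane: -3x - 7y - 3z = 10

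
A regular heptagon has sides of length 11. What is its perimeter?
Perimeter = number of sides * side length
Perimeter = 7 * 11
Perimeter = 77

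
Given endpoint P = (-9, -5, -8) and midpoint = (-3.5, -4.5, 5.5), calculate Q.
Q = (2×(-3.5) - (-9), 2×(-4.5) - (-5), 2×5.5 - (-8)) = (2, -4, 19)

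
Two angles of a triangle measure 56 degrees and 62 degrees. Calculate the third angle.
Sum of angles in a triangle = 180 degrees
Third angle = 180 - 56 - 62
Third angle = 62 degrees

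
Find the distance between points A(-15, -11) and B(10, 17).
Using the distance formula: d = sqrt((x₂-x₁)² + (y₂-y₁)²)
dx = 10 - (-15) = 25
dy = 17 - (-11) = 28
d = sqrt(25² + 28²) = sqrt(625 + 784) = sqrt(1409) = 37.54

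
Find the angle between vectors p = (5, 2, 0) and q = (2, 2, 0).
p·q = 14, |p|² = 29, |q|² = 8
cos θ = 14/√232 ≈ 0.9191
θ ≈ 23.2°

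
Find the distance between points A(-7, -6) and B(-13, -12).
Using the distance formula: d = sqrt((x₂-x₁)² + (y₂-y₁)²)
dx = (-13) - (-7) = -6
dy = (-12) - (-6) = -6
d = sqrt((-6)² + (-6)²) = sqrt(36 + 36) = sqrt(72) = 8.49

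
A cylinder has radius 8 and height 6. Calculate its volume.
Volume = pi * r² * h
Volume = pi * 8² * 6
Volume = pi * 64 * 6
Volume = pi * 384
Volume = 1206.37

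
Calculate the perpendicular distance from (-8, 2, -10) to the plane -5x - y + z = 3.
d = |(-5)(-8) + (-1)(2) + 1(-10) - (3)| / √((-5)² + (-1)² + 1²) = 25/√27 = 4.811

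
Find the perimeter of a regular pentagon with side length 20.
Perimeter = number of sides * side length
Perimeter = 5 * 20
Perimeter = 100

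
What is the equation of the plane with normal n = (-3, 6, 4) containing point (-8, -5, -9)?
d = n·P = (-3)(-8) + (6)(-5) + (4)(-9) = -42
Plane: -3x + 6y + 4z = -42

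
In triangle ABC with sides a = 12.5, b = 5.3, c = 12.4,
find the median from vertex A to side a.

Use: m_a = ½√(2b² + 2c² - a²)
m_a = ½√(2·5.3² + 2·12.4² - 12.5²)
m_a = ½√(56.18 + 307.52 - 156.25) = ½√207.45 = 7.202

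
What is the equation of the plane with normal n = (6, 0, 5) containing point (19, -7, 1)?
d = n·P = (6)(19) + (0)(-7) + (5)(1) = 119
Plane: 6x + 5z = 119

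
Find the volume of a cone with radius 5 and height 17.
Volume = (1/3) * pi * r² * h
Volume = (1/3) * pi * 5² * 17
Volume = (1/3) * pi * 25 * 17
Volume = (1/3) * pi * 425
Volume = 445.06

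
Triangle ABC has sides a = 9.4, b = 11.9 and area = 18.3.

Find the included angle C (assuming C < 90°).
Area = ½ab·sin(C)  →  sin(C) = 2·Area/(ab)
sin(C) = 2·18.3/(9.4·11.9) = 0.327195
C = arcsin(0.327195) = 19.1°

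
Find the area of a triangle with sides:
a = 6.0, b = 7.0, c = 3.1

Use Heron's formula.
s = (a+b+c)/2 = (6.0+7.0+3.1)/2 = 8.05
A = √(s(s-a)(s-b)(s-c)) = √(8.05·2.05·1.05·4.95)
A = √85.7717 = 9.261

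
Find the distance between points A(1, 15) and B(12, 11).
Using the distance formula: d = sqrt((x₂-x₁)² + (y₂-y₁)²)
dx = 12 - 1 = 11
dy = 11 - 15 = -4
d = sqrt(11² + (-4)²) = sqrt(121 + 16) = sqrt(137) = 11.70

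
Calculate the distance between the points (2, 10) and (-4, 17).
Using the distance formula: d = sqrt((x₂-x₁)² + (y₂-y₁)²)
dx = (-4) - 2 = -6
dy = 17 - 10 = 7
d = sqrt((-6)² + 7²) = sqrt(36 + 49) = sqrt(85) = 9.22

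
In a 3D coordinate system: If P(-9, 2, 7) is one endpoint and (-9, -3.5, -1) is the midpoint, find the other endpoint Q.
Q = (2×(-9) - (-9), 2×(-3.5) - 2, 2×(-1) - 7) = (-9, -9, -9)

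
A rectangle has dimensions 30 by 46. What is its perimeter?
Perimeter = 2 * (length + width)
Perimeter = 2 * (30 + 46)
Perimeter = 2 * 76
Perimeter = 152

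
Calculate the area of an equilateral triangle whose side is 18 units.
Area = (sqrt(3)/4) * s²
Area = (sqrt(3)/4) * 18²
Area = (sqrt(3)/4) * 324
Area = 140.30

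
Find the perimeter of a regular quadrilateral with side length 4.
Perimeter = number of sides * side length
Perimeter = 4 * 4
Perimeter = 16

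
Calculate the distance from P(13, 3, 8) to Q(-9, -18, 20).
d = √[(-22)² + (-21)² + (12)²] = √1069 = 32.7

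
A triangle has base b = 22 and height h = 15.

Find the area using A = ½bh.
A = ½·22·15 = 165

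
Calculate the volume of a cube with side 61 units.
Volume = s³
Volume = 61³
Volume = 226981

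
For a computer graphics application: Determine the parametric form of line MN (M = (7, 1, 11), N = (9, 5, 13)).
Direction vector d = N - M = (2, 4, 2)
x = 7 + 2t, y = 1 + 4t, z = 11 + 2t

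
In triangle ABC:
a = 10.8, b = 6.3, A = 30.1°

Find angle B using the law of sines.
sin(B)/b = sin(A)/a
sin(B) = b·sin(A)/a = 6.3·sin(30.1°)/10.8 = 0.292548
B = arcsin(0.292548) = 17.01°  (b ≤ a, so B ≤ A and the acute solution is unique)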